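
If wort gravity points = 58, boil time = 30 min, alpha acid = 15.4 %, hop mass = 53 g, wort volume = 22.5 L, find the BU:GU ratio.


U = 1.65·0.000125^(GP/1000)·(1−e^(−0.04t))/4.15;  IBU = (α/100)·m·U·1000/V;  BU:GU = IBU/GP
U = 1.65·0.000125^(58/1000)·(1−e^(−0.04·30))/4.15 = 0.1650
IBU = (15.4/100)·53·0.1650·1000/22.5 = 59.8449
BU:GU = 59.8449/58

1.0318


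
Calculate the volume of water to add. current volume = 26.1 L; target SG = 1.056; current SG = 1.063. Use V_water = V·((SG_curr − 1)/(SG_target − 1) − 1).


V_water = 26.1·((1.063 − 1)/(1.056 − 1) − 1)

3.2625 L


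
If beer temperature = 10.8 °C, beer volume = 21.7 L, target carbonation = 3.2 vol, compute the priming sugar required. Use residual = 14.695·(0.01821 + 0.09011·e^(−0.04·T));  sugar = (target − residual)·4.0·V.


residual = 14.695·(0.01821 + 0.09011·e^(−0.04·10.8)) = 1.1273
sugar = (3.2 − 1.1273)·4.0·21.7

179.9141 g


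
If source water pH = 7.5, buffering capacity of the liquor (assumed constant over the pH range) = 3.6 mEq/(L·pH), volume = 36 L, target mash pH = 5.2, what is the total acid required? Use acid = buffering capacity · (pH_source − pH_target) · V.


acid = 3.6 · (7.5 − 5.2) · 36

298.0800 mEq


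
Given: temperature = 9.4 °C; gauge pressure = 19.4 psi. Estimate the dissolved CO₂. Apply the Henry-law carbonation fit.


vols = (P + 14.695)·(0.01821 + 0.09011·e^(−0.04·T))
vols = (19.4 + 14.695)·(0.01821 + 0.09011·e^(−0.04·9.4))

2.7303 volumes


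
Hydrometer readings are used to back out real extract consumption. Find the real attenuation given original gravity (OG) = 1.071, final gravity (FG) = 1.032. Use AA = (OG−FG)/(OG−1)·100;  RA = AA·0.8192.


AA = (1.071 − 1.032)/(1.071 − 1)·100 = 54.9296
RA = 54.9296·0.8192

44.9983 %


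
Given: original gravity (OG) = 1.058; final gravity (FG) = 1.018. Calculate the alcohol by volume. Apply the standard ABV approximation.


ABV = (OG − FG) · 131.25
ABV = (1.058 − 1.018) · 131.25

5.2500 % ABV


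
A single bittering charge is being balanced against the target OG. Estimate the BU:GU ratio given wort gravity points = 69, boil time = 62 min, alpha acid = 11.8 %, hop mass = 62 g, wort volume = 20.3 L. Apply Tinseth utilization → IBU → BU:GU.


U = 1.65·0.000125^(GP/1000)·(1−e^(−0.04t))/4.15;  IBU = (α/100)·m·U·1000/V;  BU:GU = IBU/GP
U = 1.65·0.000125^(69/1000)·(1−e^(−0.04·62))/4.15 = 0.1959
IBU = (11.8/100)·62·0.1959·1000/20.3 = 70.6183
BU:GU = 70.6183/69

1.0235


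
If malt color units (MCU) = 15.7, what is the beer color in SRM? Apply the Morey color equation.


SRM = 1.4922 · MCU^0.6859
SRM = 1.4922 · 15.7^0.6859

9.8649 SRM


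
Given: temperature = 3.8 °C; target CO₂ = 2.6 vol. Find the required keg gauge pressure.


psi = vols/(0.01821 + 0.09011·e^(−0.04·T)) − 14.695
psi = 2.6/(0.01821 + 0.09011·e^(−0.04·3.8)) − 14.695

12.4978 psi


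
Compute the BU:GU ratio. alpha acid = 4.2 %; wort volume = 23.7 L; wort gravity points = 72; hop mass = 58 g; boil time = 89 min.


U = 1.65·0.000125^(GP/1000)·(1−e^(−0.04t))/4.15;  IBU = (α/100)·m·U·1000/V;  BU:GU = IBU/GP
U = 1.65·0.000125^(72/1000)·(1−e^(−0.04·89))/4.15 = 0.2022
IBU = (4.2/100)·58·0.2022·1000/23.7 = 20.7880
BU:GU = 20.7880/72

0.2887


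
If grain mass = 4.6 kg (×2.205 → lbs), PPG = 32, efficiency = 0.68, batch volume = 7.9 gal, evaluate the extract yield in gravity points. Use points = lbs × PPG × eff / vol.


lbs = 4.6 × 2.205 = 10.1430
points = 10.1430 × 32 × 0.68 / 7.9

27.9382 points


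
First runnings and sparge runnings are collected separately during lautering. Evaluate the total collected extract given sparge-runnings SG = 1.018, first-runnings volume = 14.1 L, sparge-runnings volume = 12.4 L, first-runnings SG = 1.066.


total = Σ (SG_i − 1)·1000·V_i
first = (1.066 − 1)·1000·14.1 = 930.6000
sparge = (1.018 − 1)·1000·12.4 = 223.2000
total = 930.6000 + 223.2000

1153.8000 gravity·L


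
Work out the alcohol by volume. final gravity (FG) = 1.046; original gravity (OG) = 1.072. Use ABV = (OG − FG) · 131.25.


ABV = (1.072 − 1.046) · 131.25

3.4125 % ABV


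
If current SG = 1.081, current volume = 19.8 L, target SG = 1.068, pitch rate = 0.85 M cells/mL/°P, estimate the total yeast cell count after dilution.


V_w = V·((SG_c−1)/(SG_t−1)−1);  °P = 259 − 259/SG_t;  cells = rate·(V+V_w)·°P
V_w = 19.8·((1.081−1)/(1.068−1)−1) = 3.7853
V_final = 19.8 + 3.7853 = 23.5853
°P = 259 − 259/1.068 = 16.4906
cells = 0.85·23.5853·16.4906

330.5960 billion cells


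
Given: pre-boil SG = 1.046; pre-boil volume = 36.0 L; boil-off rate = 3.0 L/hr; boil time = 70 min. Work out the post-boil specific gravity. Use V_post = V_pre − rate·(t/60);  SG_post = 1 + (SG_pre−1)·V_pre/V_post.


V_post = 36.0 − 3.0·(70/60) = 32.5000
SG_post = 1 + (1.046 − 1)·36.0/32.5000

1.0510


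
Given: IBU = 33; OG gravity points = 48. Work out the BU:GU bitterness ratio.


BU:GU = IBU / OG_points
BU:GU = 33 / 48

0.6875


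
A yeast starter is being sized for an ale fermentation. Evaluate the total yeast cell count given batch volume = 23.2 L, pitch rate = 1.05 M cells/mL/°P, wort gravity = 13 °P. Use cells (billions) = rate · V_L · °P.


cells = 1.05 · 23.2 · 13

316.6800 billion cells


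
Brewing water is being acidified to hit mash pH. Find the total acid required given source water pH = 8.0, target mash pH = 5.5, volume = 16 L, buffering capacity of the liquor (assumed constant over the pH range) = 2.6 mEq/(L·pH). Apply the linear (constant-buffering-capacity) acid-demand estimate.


acid = buffering capacity · (pH_source − pH_target) · V
acid = 2.6 · (8.0 − 5.5) · 16

104.0000 mEq


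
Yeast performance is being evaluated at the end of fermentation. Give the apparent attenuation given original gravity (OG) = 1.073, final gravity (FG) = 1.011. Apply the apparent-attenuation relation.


AA = (OG − FG)/(OG − 1) · 100
AA = (1.073 − 1.011)/(1.073 − 1) · 100

84.9315 %


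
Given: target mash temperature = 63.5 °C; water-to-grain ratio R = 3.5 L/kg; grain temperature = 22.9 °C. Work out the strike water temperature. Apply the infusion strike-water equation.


T_strike = (0.41/R)·(T_mash − T_grain) + T_mash
T_strike = (0.41/3.5)·(63.5 − 22.9) + 63.5

68.2560 °C


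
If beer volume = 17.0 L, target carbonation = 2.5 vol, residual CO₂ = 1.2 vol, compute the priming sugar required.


sugar = (target − residual)·4.0·V
sugar = (2.5 − 1.2)·4.0·17.0

88.4000 g


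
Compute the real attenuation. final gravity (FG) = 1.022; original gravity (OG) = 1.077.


AA = (OG−FG)/(OG−1)·100;  RA = AA·0.8192
AA = (1.077 − 1.022)/(1.077 − 1)·100 = 71.4286
RA = 71.4286·0.8192

58.5143 %


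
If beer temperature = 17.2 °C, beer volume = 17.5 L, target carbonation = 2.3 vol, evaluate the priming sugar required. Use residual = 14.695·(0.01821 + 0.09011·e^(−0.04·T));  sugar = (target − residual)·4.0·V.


residual = 14.695·(0.01821 + 0.09011·e^(−0.04·17.2)) = 0.9331
sugar = (2.3 − 0.9331)·4.0·17.5

95.6833 g


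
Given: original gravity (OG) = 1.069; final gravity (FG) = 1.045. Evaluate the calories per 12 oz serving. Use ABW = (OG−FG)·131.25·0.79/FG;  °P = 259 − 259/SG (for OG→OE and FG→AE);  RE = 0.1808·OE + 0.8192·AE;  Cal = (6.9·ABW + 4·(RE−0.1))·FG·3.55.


ABW = (1.069 − 1.045)·131.25·0.79/1.045 = 2.3813
OE = 259 − 259/1.069 = 16.7175 °P
AE = 259 − 259/1.045 = 11.1531 °P
RE = 0.1808·16.7175 + 0.8192·11.1531 = 12.1592 °P
Cal = (6.9·2.3813 + 4·(12.1592−0.1))·1.045·3.55

239.9015 kcal


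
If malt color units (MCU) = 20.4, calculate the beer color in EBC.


SRM = 1.4922·MCU^0.6859;  EBC = SRM·1.97
SRM = 1.4922·20.4^0.6859 = 11.8060
EBC = 11.8060·1.97

23.2578 EBC


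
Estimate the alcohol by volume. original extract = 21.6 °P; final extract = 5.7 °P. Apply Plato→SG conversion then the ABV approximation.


SG = 259/(259 − P);  ABV = (OG − FG)·131.25
OG = 259/(259 − 21.6) = 1.0910
FG = 259/(259 − 5.7) = 1.0225
ABV = (1.0910 − 1.0225)·131.25

8.9884 % ABV


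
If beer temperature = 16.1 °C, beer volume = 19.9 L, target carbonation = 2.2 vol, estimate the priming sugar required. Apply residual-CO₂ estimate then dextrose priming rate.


residual = 14.695·(0.01821 + 0.09011·e^(−0.04·T));  sugar = (target − residual)·4.0·V
residual = 14.695·(0.01821 + 0.09011·e^(−0.04·16.1)) = 0.9630
sugar = (2.2 − 0.9630)·4.0·19.9

98.4627 g


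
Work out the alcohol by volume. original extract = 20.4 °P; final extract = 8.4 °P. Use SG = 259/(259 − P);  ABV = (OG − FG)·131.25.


OG = 259/(259 − 20.4) = 1.0855
FG = 259/(259 − 8.4) = 1.0335
ABV = (1.0855 − 1.0335)·131.25

6.8223 % ABV


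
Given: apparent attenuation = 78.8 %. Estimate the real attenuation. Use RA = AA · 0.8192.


RA = 78.8 · 0.8192

64.5530 %


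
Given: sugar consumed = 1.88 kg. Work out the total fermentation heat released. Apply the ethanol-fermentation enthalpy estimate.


Q = m_sugar · 590 kJ/kg
Q = 1.88 · 590

1109.2000 kJ


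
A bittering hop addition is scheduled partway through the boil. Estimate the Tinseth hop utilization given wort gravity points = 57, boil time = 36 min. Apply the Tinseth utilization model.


U = 1.65·0.000125^(GP/1000) · (1 − e^(−0.04·t))/4.15
bigness = 1.65·0.000125^(57/1000) = 0.9886
boil_factor = (1 − e^(−0.04·36))/4.15 = 0.1839
U = 0.9886 · 0.1839

0.1818


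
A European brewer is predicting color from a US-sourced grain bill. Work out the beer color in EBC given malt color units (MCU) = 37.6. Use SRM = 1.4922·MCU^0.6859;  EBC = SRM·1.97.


SRM = 1.4922·37.6^0.6859 = 17.9576
EBC = 17.9576·1.97

35.3765 EBC


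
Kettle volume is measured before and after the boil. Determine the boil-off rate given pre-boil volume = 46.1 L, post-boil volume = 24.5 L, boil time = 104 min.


rate = (V_pre − V_post) / (t_min/60)
rate = (46.1 − 24.5) / (104/60)

12.4615 L/hr


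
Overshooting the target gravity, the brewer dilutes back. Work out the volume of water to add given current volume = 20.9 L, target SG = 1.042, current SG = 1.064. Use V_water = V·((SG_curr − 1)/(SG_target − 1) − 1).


V_water = 20.9·((1.064 − 1)/(1.042 − 1) − 1)

10.9476 L


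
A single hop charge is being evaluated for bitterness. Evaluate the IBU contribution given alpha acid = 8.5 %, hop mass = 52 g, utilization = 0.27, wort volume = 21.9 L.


IBU = (α/100)·mass·U·1000 / V
IBU = (8.5/100)·52·0.27·1000 / 21.9

54.4932 IBU


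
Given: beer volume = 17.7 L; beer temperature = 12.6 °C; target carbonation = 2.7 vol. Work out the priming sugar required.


residual = 14.695·(0.01821 + 0.09011·e^(−0.04·T));  sugar = (target − residual)·4.0·V
residual = 14.695·(0.01821 + 0.09011·e^(−0.04·12.6)) = 1.0675
sugar = (2.7 − 1.0675)·4.0·17.7

115.5784 g


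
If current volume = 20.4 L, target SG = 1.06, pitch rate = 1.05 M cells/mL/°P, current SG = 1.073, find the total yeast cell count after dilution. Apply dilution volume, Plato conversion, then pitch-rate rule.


V_w = V·((SG_c−1)/(SG_t−1)−1);  °P = 259 − 259/SG_t;  cells = rate·(V+V_w)·°P
V_w = 20.4·((1.073−1)/(1.06−1)−1) = 4.4200
V_final = 20.4 + 4.4200 = 24.8200
°P = 259 − 259/1.06 = 14.6604
cells = 1.05·24.8200·14.6604

382.0641 billion cells


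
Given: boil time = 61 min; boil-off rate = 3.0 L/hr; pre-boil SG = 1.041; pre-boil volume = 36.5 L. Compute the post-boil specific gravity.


V_post = V_pre − rate·(t/60);  SG_post = 1 + (SG_pre−1)·V_pre/V_post
V_post = 36.5 − 3.0·(61/60) = 33.4500
SG_post = 1 + (1.041 − 1)·36.5/33.4500

1.0447


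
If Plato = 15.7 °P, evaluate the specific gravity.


SG = 259/(259 − P)
SG = 259/(259 − 15.7)

1.0645


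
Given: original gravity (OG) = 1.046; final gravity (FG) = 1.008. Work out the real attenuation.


AA = (OG−FG)/(OG−1)·100;  RA = AA·0.8192
AA = (1.046 − 1.008)/(1.046 − 1)·100 = 82.6087
RA = 82.6087·0.8192

67.6730 %


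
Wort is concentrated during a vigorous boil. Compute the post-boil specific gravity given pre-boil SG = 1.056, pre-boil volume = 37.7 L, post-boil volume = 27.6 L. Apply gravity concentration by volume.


SG_post = 1 + (SG_pre − 1)·V_pre/V_post
pts_pre = (1.056 − 1)·1000 = 56.0000
pts_post = 56.0000·37.7/27.6 = 76.4928
SG_post = 1 + 76.4928/1000

1.0765


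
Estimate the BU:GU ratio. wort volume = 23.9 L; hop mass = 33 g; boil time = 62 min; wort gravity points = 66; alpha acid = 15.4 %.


U = 1.65·0.000125^(GP/1000)·(1−e^(−0.04t))/4.15;  IBU = (α/100)·m·U·1000/V;  BU:GU = IBU/GP
U = 1.65·0.000125^(66/1000)·(1−e^(−0.04·62))/4.15 = 0.2013
IBU = (15.4/100)·33·0.2013·1000/23.9 = 42.8041
BU:GU = 42.8041/66

0.6485


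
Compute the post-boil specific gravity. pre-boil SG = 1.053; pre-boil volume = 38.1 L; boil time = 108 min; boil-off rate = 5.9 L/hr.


V_post = V_pre − rate·(t/60);  SG_post = 1 + (SG_pre−1)·V_pre/V_post
V_post = 38.1 − 5.9·(108/60) = 27.4800
SG_post = 1 + (1.053 − 1)·38.1/27.4800

1.0735


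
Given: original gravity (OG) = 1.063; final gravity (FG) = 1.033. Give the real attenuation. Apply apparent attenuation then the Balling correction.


AA = (OG−FG)/(OG−1)·100;  RA = AA·0.8192
AA = (1.063 − 1.033)/(1.063 − 1)·100 = 47.6190
RA = 47.6190·0.8192

39.0095 %


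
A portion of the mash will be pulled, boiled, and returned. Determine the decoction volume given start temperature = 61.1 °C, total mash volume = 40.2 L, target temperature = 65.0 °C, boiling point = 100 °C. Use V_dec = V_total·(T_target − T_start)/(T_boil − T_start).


V_dec = 40.2·(65.0 − 61.1)/(100 − 61.1)

4.0303 L


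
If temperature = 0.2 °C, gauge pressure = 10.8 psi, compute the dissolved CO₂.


vols = (P + 14.695)·(0.01821 + 0.09011·e^(−0.04·T))
vols = (10.8 + 14.695)·(0.01821 + 0.09011·e^(−0.04·0.2))

2.7433 volumes


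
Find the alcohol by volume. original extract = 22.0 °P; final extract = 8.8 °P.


SG = 259/(259 − P);  ABV = (OG − FG)·131.25
OG = 259/(259 − 22.0) = 1.0928
FG = 259/(259 − 8.8) = 1.0352
ABV = (1.0928 − 1.0352)·131.25

7.5672 % ABV


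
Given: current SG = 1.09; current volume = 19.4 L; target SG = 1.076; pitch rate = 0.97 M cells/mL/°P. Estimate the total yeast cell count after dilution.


V_w = V·((SG_c−1)/(SG_t−1)−1);  °P = 259 − 259/SG_t;  cells = rate·(V+V_w)·°P
V_w = 19.4·((1.09−1)/(1.076−1)−1) = 3.5737
V_final = 19.4 + 3.5737 = 22.9737
°P = 259 − 259/1.076 = 18.2937
cells = 0.97·22.9737·18.2937

407.6650 billion cells


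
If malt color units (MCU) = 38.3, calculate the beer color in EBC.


SRM = 1.4922·MCU^0.6859;  EBC = SRM·1.97
SRM = 1.4922·38.3^0.6859 = 18.1862
EBC = 18.1862·1.97

35.8269 EBC


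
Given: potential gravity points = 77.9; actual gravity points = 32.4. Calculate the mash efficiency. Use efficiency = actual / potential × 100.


efficiency = 32.4 / 77.9 × 100

41.5918 %


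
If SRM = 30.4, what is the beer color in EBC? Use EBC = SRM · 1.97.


EBC = 30.4 · 1.97

59.8880 EBC


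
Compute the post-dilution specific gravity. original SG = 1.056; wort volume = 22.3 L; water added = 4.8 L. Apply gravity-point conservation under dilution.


SG_new = 1 + (SG_old − 1)·V_old/(V_old + V_water)
pts = (1.056 − 1)·1000·22.3/(22.3 + 4.8) = 46.0812
SG_new = 1 + 46.0812/1000

1.0461


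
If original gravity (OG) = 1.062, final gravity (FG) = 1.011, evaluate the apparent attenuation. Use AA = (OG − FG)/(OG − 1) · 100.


AA = (1.062 − 1.011)/(1.062 − 1) · 100

82.2581 %


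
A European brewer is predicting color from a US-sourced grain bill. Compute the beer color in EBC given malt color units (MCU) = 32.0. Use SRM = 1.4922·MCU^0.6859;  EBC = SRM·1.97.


SRM = 1.4922·32.0^0.6859 = 16.0772
EBC = 16.0772·1.97

31.6720 EBC


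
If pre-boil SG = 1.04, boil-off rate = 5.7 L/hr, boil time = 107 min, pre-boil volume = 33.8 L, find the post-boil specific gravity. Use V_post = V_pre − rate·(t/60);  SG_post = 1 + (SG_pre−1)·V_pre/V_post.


V_post = 33.8 − 5.7·(107/60) = 23.6350
SG_post = 1 + (1.04 − 1)·33.8/23.6350

1.0572


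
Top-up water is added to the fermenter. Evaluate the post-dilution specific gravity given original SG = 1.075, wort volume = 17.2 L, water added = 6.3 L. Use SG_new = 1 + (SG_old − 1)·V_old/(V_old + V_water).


pts = (1.075 − 1)·1000·17.2/(17.2 + 6.3) = 54.8936
SG_new = 1 + 54.8936/1000

1.0549


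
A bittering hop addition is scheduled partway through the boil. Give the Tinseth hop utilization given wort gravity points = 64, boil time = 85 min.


U = 1.65·0.000125^(GP/1000) · (1 − e^(−0.04·t))/4.15
bigness = 1.65·0.000125^(64/1000) = 0.9283
boil_factor = (1 − e^(−0.04·85))/4.15 = 0.2329
U = 0.9283 · 0.2329

0.2162


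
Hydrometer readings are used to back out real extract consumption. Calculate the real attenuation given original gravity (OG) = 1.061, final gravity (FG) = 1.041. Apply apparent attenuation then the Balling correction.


AA = (OG−FG)/(OG−1)·100;  RA = AA·0.8192
AA = (1.061 − 1.041)/(1.061 − 1)·100 = 32.7869
RA = 32.7869·0.8192

26.8590 %


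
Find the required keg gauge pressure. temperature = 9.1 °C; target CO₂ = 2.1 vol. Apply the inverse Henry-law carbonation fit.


psi = vols/(0.01821 + 0.09011·e^(−0.04·T)) − 14.695
psi = 2.1/(0.01821 + 0.09011·e^(−0.04·9.1)) − 14.695

11.2865 psi


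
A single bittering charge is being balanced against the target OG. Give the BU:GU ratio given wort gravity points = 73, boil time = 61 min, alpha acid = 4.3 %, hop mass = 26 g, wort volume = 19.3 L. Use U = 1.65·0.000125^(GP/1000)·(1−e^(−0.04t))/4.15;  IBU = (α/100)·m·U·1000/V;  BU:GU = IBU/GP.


U = 1.65·0.000125^(73/1000)·(1−e^(−0.04·61))/4.15 = 0.1883
IBU = (4.3/100)·26·0.1883·1000/19.3 = 10.9091
BU:GU = 10.9091/73

0.1494


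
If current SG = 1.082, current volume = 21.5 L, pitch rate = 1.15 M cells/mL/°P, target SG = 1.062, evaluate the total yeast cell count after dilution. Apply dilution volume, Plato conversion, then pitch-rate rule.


V_w = V·((SG_c−1)/(SG_t−1)−1);  °P = 259 − 259/SG_t;  cells = rate·(V+V_w)·°P
V_w = 21.5·((1.082−1)/(1.062−1)−1) = 6.9355
V_final = 21.5 + 6.9355 = 28.4355
°P = 259 − 259/1.062 = 15.1205
cells = 1.15·28.4355·15.1205

494.4534 billion cells


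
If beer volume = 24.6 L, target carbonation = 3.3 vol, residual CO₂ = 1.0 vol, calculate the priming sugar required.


sugar = (target − residual)·4.0·V
sugar = (3.3 − 1.0)·4.0·24.6

226.3200 g


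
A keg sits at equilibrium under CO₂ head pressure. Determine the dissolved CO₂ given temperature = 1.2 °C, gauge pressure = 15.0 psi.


vols = (P + 14.695)·(0.01821 + 0.09011·e^(−0.04·T))
vols = (15.0 + 14.695)·(0.01821 + 0.09011·e^(−0.04·1.2))

3.0912 volumes


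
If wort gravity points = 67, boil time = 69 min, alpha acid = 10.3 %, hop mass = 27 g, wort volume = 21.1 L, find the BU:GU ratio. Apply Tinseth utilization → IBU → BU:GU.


U = 1.65·0.000125^(GP/1000)·(1−e^(−0.04t))/4.15;  IBU = (α/100)·m·U·1000/V;  BU:GU = IBU/GP
U = 1.65·0.000125^(67/1000)·(1−e^(−0.04·69))/4.15 = 0.2040
IBU = (10.3/100)·27·0.2040·1000/21.1 = 26.8814
BU:GU = 26.8814/67

0.4012


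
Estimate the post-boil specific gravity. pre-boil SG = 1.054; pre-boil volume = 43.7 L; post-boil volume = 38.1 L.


SG_post = 1 + (SG_pre − 1)·V_pre/V_post
pts_pre = (1.054 − 1)·1000 = 54.0000
pts_post = 54.0000·43.7/38.1 = 61.9370
SG_post = 1 + 61.9370/1000

1.0619


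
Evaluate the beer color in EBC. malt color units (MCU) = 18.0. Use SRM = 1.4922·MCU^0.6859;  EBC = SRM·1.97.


SRM = 1.4922·18.0^0.6859 = 10.8347
EBC = 10.8347·1.97

21.3444 EBC


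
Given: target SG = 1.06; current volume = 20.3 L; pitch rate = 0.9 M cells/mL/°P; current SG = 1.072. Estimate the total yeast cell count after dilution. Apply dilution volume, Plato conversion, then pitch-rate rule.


V_w = V·((SG_c−1)/(SG_t−1)−1);  °P = 259 − 259/SG_t;  cells = rate·(V+V_w)·°P
V_w = 20.3·((1.072−1)/(1.06−1)−1) = 4.0600
V_final = 20.3 + 4.0600 = 24.3600
°P = 259 − 259/1.06 = 14.6604
cells = 0.9·24.3600·14.6604

321.4141 billion cells


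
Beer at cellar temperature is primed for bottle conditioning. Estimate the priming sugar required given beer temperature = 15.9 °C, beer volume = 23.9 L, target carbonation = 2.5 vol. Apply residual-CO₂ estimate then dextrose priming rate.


residual = 14.695·(0.01821 + 0.09011·e^(−0.04·T));  sugar = (target − residual)·4.0·V
residual = 14.695·(0.01821 + 0.09011·e^(−0.04·15.9)) = 0.9686
sugar = (2.5 − 0.9686)·4.0·23.9

146.4002 g


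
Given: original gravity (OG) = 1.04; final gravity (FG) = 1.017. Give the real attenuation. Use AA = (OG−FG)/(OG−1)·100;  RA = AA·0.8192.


AA = (1.04 − 1.017)/(1.04 − 1)·100 = 57.5000
RA = 57.5000·0.8192

47.1040 %


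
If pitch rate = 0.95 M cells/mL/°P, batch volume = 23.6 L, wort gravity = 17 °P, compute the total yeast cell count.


cells (billions) = rate · V_L · °P
cells = 0.95 · 23.6 · 17

381.1400 billion cells


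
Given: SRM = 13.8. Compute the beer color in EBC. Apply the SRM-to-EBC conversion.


EBC = SRM · 1.97
EBC = 13.8 · 1.97

27.1860 EBC


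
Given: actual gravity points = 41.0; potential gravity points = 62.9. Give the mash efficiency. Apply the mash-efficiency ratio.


efficiency = actual / potential × 100
efficiency = 41.0 / 62.9 × 100

65.1828 %


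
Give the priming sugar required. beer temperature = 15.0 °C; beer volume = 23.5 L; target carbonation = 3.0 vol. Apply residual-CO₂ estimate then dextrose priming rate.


residual = 14.695·(0.01821 + 0.09011·e^(−0.04·T));  sugar = (target − residual)·4.0·V
residual = 14.695·(0.01821 + 0.09011·e^(−0.04·15.0)) = 0.9943
sugar = (3.0 − 0.9943)·4.0·23.5

188.5345 g


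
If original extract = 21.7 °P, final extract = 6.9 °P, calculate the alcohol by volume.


SG = 259/(259 − P);  ABV = (OG − FG)·131.25
OG = 259/(259 − 21.7) = 1.0914
FG = 259/(259 − 6.9) = 1.0274
ABV = (1.0914 − 1.0274)·131.25

8.4099 % ABV


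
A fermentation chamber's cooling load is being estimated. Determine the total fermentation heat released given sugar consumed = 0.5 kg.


Q = m_sugar · 590 kJ/kg
Q = 0.5 · 590

295.0000 kJ


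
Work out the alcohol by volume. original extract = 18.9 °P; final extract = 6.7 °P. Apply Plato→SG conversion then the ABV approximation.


SG = 259/(259 − P);  ABV = (OG − FG)·131.25
OG = 259/(259 − 18.9) = 1.0787
FG = 259/(259 − 6.7) = 1.0266
ABV = (1.0787 − 1.0266)·131.25

6.8462 % ABV


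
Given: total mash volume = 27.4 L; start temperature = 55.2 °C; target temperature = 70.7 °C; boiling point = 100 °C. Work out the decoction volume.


V_dec = V_total·(T_target − T_start)/(T_boil − T_start)
V_dec = 27.4·(70.7 − 55.2)/(100 − 55.2)

9.4799 L


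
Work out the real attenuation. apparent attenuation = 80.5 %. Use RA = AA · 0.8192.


RA = 80.5 · 0.8192

65.9456 %


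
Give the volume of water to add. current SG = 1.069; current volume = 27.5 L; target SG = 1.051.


V_water = V·((SG_curr − 1)/(SG_target − 1) − 1)
V_water = 27.5·((1.069 − 1)/(1.051 − 1) − 1)

9.7059 L


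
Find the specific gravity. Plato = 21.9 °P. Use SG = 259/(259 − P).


SG = 259/(259 − 21.9)

1.0924


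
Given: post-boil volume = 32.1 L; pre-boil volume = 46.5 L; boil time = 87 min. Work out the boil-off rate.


rate = (V_pre − V_post) / (t_min/60)
rate = (46.5 − 32.1) / (87/60)

9.9310 L/hr


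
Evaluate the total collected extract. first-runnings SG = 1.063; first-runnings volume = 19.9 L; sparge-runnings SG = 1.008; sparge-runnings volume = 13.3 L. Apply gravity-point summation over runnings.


total = Σ (SG_i − 1)·1000·V_i
first = (1.063 − 1)·1000·19.9 = 1253.7000
sparge = (1.008 − 1)·1000·13.3 = 106.4000
total = 1253.7000 + 106.4000

1360.1000 gravity·L


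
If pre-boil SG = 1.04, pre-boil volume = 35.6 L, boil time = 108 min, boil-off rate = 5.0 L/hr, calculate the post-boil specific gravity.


V_post = V_pre − rate·(t/60);  SG_post = 1 + (SG_pre−1)·V_pre/V_post
V_post = 35.6 − 5.0·(108/60) = 26.6000
SG_post = 1 + (1.04 − 1)·35.6/26.6000

1.0535


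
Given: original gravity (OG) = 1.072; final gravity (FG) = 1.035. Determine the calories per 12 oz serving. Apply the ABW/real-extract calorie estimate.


ABW = (OG−FG)·131.25·0.79/FG;  °P = 259 − 259/SG (for OG→OE and FG→AE);  RE = 0.1808·OE + 0.8192·AE;  Cal = (6.9·ABW + 4·(RE−0.1))·FG·3.55
ABW = (1.072 − 1.035)·131.25·0.79/1.035 = 3.7067
OE = 259 − 259/1.072 = 17.3955 °P
AE = 259 − 259/1.035 = 8.7585 °P
RE = 0.1808·17.3955 + 0.8192·8.7585 = 10.3200 °P
Cal = (6.9·3.7067 + 4·(10.3200−0.1))·1.035·3.55

244.1774 kcal


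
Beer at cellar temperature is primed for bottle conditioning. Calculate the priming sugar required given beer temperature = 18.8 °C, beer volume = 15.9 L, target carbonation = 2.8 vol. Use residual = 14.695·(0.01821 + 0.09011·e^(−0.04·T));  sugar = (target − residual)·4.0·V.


residual = 14.695·(0.01821 + 0.09011·e^(−0.04·18.8)) = 0.8918
sugar = (2.8 − 0.8918)·4.0·15.9

121.3591 g


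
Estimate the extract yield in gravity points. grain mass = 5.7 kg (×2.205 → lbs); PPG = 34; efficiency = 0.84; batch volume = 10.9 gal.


points = lbs × PPG × eff / vol
lbs = 5.7 × 2.205 = 12.5685
points = 12.5685 × 34 × 0.84 / 10.9

32.9318 points


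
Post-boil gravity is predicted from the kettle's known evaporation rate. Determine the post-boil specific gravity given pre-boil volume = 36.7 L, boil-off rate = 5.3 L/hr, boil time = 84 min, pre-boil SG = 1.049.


V_post = V_pre − rate·(t/60);  SG_post = 1 + (SG_pre−1)·V_pre/V_post
V_post = 36.7 − 5.3·(84/60) = 29.2800
SG_post = 1 + (1.049 − 1)·36.7/29.2800

1.0614


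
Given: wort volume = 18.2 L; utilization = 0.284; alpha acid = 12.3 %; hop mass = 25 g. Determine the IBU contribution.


IBU = (α/100)·mass·U·1000 / V
IBU = (12.3/100)·25·0.284·1000 / 18.2

47.9835 IBU


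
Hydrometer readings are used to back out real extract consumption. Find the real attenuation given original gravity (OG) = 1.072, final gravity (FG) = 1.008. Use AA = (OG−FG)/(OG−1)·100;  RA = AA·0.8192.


AA = (1.072 − 1.008)/(1.072 − 1)·100 = 88.8889
RA = 88.8889·0.8192

72.8178 %


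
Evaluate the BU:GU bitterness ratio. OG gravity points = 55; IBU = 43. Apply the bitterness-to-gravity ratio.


BU:GU = IBU / OG_points
BU:GU = 43 / 55

0.7818


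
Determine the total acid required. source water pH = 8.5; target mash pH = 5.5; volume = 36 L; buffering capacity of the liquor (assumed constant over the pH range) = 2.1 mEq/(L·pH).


acid = buffering capacity · (pH_source − pH_target) · V
acid = 2.1 · (8.5 − 5.5) · 36

226.8000 mEq


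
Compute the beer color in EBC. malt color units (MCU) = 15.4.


SRM = 1.4922·MCU^0.6859;  EBC = SRM·1.97
SRM = 1.4922·15.4^0.6859 = 9.7353
EBC = 9.7353·1.97

19.1785 EBC


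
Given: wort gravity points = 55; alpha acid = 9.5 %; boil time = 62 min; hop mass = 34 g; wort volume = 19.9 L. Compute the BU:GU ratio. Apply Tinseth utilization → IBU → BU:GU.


U = 1.65·0.000125^(GP/1000)·(1−e^(−0.04t))/4.15;  IBU = (α/100)·m·U·1000/V;  BU:GU = IBU/GP
U = 1.65·0.000125^(55/1000)·(1−e^(−0.04·62))/4.15 = 0.2222
IBU = (9.5/100)·34·0.2222·1000/19.9 = 36.0689
BU:GU = 36.0689/55

0.6558


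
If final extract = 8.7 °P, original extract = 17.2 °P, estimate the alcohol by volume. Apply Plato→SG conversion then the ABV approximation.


SG = 259/(259 − P);  ABV = (OG − FG)·131.25
OG = 259/(259 − 17.2) = 1.0711
FG = 259/(259 − 8.7) = 1.0348
ABV = (1.0711 − 1.0348)·131.25

4.7742 % ABV


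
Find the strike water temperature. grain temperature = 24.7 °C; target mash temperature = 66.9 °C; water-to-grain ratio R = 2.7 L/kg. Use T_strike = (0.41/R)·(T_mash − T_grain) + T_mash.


T_strike = (0.41/2.7)·(66.9 − 24.7) + 66.9

73.3081 °C


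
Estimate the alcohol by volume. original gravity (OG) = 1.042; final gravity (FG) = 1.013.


ABV = (OG − FG) · 131.25
ABV = (1.042 − 1.013) · 131.25

3.8063 % ABV


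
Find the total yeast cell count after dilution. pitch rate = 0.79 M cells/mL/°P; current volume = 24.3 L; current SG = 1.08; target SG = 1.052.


V_w = V·((SG_c−1)/(SG_t−1)−1);  °P = 259 − 259/SG_t;  cells = rate·(V+V_w)·°P
V_w = 24.3·((1.08−1)/(1.052−1)−1) = 13.0846
V_final = 24.3 + 13.0846 = 37.3846
°P = 259 − 259/1.052 = 12.8023
cells = 0.79·37.3846·12.8023

378.1006 billion cells


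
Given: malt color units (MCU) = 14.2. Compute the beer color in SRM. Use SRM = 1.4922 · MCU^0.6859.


SRM = 1.4922 · 14.2^0.6859

9.2083 SRM


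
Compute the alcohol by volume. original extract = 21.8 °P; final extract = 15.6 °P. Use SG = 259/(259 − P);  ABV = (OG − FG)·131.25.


OG = 259/(259 − 21.8) = 1.0919
FG = 259/(259 − 15.6) = 1.0641
ABV = (1.0919 − 1.0641)·131.25

3.6505 % ABV


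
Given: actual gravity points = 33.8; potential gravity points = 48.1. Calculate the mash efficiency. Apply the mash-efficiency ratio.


efficiency = actual / potential × 100
efficiency = 33.8 / 48.1 × 100

70.2703 %


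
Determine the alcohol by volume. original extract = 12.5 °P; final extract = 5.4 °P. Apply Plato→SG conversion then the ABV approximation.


SG = 259/(259 − P);  ABV = (OG − FG)·131.25
OG = 259/(259 − 12.5) = 1.0507
FG = 259/(259 − 5.4) = 1.0213
ABV = (1.0507 − 1.0213)·131.25

3.8609 % ABV


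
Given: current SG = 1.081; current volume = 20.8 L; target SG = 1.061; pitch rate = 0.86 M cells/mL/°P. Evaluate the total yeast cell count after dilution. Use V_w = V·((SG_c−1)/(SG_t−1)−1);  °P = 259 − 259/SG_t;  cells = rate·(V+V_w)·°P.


V_w = 20.8·((1.081−1)/(1.061−1)−1) = 6.8197
V_final = 20.8 + 6.8197 = 27.6197
°P = 259 − 259/1.061 = 14.8907
cells = 0.86·27.6197·14.8907

353.6968 billion cells


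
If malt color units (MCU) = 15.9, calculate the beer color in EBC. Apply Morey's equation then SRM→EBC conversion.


SRM = 1.4922·MCU^0.6859;  EBC = SRM·1.97
SRM = 1.4922·15.9^0.6859 = 9.9510
EBC = 9.9510·1.97

19.6034 EBC


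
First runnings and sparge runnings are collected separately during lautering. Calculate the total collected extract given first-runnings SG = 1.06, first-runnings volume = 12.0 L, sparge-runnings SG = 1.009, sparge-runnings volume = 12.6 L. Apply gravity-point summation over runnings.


total = Σ (SG_i − 1)·1000·V_i
first = (1.06 − 1)·1000·12.0 = 720.0000
sparge = (1.009 − 1)·1000·12.6 = 113.4000
total = 720.0000 + 113.4000

833.4000 gravity·L


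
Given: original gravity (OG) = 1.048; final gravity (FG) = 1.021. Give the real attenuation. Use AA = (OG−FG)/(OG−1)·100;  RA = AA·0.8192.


AA = (1.048 − 1.021)/(1.048 − 1)·100 = 56.2500
RA = 56.2500·0.8192

46.0800 %


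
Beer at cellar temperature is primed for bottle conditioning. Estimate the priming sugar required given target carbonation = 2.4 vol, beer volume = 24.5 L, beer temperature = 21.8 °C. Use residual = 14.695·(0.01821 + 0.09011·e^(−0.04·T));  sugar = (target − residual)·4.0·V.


residual = 14.695·(0.01821 + 0.09011·e^(−0.04·21.8)) = 0.8212
sugar = (2.4 − 0.8212)·4.0·24.5

154.7176 g


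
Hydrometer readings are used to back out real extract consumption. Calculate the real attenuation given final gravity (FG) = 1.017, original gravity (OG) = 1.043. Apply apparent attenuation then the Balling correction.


AA = (OG−FG)/(OG−1)·100;  RA = AA·0.8192
AA = (1.043 − 1.017)/(1.043 − 1)·100 = 60.4651
RA = 60.4651·0.8192

49.5330 %


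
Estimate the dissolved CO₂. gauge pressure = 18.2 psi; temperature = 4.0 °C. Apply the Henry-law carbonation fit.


vols = (P + 14.695)·(0.01821 + 0.09011·e^(−0.04·T))
vols = (18.2 + 14.695)·(0.01821 + 0.09011·e^(−0.04·4.0))

3.1249 volumes


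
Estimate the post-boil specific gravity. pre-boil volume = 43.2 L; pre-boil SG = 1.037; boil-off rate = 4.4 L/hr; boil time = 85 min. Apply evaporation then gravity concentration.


V_post = V_pre − rate·(t/60);  SG_post = 1 + (SG_pre−1)·V_pre/V_post
V_post = 43.2 − 4.4·(85/60) = 36.9667
SG_post = 1 + (1.037 − 1)·43.2/36.9667

1.0432


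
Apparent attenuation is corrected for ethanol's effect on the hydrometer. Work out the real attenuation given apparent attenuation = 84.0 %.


RA = AA · 0.8192
RA = 84.0 · 0.8192

68.8128 %


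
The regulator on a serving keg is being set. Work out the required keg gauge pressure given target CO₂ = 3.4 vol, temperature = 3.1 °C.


psi = vols/(0.01821 + 0.09011·e^(−0.04·T)) − 14.695
psi = 3.4/(0.01821 + 0.09011·e^(−0.04·3.1)) − 14.695

20.0658 psi


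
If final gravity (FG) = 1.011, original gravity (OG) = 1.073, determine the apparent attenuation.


AA = (OG − FG)/(OG − 1) · 100
AA = (1.073 − 1.011)/(1.073 − 1) · 100

84.9315 %


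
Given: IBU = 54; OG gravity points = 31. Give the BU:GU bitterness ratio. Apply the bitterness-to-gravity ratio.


BU:GU = IBU / OG_points
BU:GU = 54 / 31

1.7419


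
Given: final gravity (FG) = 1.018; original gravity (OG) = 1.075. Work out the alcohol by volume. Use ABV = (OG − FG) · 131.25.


ABV = (1.075 − 1.018) · 131.25

7.4812 % ABV


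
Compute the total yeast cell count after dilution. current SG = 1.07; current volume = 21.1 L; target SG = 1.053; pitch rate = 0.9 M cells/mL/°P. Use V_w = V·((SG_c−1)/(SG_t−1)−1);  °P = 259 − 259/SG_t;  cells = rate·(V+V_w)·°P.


V_w = 21.1·((1.07−1)/(1.053−1)−1) = 6.7679
V_final = 21.1 + 6.7679 = 27.8679
°P = 259 − 259/1.053 = 13.0361
cells = 0.9·27.8679·13.0361

326.9598 billion cells


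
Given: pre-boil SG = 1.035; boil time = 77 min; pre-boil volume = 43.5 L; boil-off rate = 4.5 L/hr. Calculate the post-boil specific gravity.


V_post = V_pre − rate·(t/60);  SG_post = 1 + (SG_pre−1)·V_pre/V_post
V_post = 43.5 − 4.5·(77/60) = 37.7250
SG_post = 1 + (1.035 − 1)·43.5/37.7250

1.0404


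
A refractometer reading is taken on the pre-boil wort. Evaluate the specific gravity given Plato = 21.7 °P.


SG = 259/(259 − P)
SG = 259/(259 − 21.7)

1.0914


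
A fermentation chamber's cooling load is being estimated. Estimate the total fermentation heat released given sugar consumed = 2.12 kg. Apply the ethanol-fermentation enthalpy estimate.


Q = m_sugar · 590 kJ/kg
Q = 2.12 · 590

1250.8000 kJ


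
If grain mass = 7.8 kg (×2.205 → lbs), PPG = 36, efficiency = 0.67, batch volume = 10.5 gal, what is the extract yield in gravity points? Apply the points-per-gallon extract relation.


points = lbs × PPG × eff / vol
lbs = 7.8 × 2.205 = 17.1990
points = 17.1990 × 36 × 0.67 / 10.5

39.5086 points


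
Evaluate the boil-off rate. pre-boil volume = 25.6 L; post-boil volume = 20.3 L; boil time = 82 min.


rate = (V_pre − V_post) / (t_min/60)
rate = (25.6 − 20.3) / (82/60)

3.8780 L/hr


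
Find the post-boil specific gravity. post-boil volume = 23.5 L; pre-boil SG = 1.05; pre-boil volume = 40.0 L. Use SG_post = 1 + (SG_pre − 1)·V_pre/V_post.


pts_pre = (1.05 − 1)·1000 = 50.0000
pts_post = 50.0000·40.0/23.5 = 85.1064
SG_post = 1 + 85.1064/1000

1.0851


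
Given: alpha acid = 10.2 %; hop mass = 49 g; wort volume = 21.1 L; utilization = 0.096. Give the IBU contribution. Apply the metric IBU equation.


IBU = (α/100)·mass·U·1000 / V
IBU = (10.2/100)·49·0.096·1000 / 21.1

22.7397 IBU


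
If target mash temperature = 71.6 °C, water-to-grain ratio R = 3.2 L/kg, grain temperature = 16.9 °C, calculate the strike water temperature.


T_strike = (0.41/R)·(T_mash − T_grain) + T_mash
T_strike = (0.41/3.2)·(71.6 − 16.9) + 71.6

78.6084 °C


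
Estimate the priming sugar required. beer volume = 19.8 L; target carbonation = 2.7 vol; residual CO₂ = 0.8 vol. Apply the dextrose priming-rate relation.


sugar = (target − residual)·4.0·V
sugar = (2.7 − 0.8)·4.0·19.8

150.4800 g


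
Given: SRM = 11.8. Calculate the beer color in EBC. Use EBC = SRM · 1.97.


EBC = 11.8 · 1.97

23.2460 EBC


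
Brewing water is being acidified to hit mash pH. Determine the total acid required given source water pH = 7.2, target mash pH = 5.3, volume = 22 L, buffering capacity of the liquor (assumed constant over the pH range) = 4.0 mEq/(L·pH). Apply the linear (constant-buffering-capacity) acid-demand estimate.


acid = buffering capacity · (pH_source − pH_target) · V
acid = 4.0 · (7.2 − 5.3) · 22

167.2000 mEq


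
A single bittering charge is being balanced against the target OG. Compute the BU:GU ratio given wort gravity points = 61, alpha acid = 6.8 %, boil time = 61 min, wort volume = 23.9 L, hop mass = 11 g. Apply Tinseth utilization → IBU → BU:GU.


U = 1.65·0.000125^(GP/1000)·(1−e^(−0.04t))/4.15;  IBU = (α/100)·m·U·1000/V;  BU:GU = IBU/GP
U = 1.65·0.000125^(61/1000)·(1−e^(−0.04·61))/4.15 = 0.2098
IBU = (6.8/100)·11·0.2098·1000/23.9 = 6.5652
BU:GU = 6.5652/61

0.1076


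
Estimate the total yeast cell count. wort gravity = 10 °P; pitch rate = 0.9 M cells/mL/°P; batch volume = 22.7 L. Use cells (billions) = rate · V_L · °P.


cells = 0.9 · 22.7 · 10

204.3000 billion cells


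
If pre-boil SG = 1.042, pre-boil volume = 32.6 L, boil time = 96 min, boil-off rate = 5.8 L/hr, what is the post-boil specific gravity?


V_post = V_pre − rate·(t/60);  SG_post = 1 + (SG_pre−1)·V_pre/V_post
V_post = 32.6 − 5.8·(96/60) = 23.3200
SG_post = 1 + (1.042 − 1)·32.6/23.3200

1.0587


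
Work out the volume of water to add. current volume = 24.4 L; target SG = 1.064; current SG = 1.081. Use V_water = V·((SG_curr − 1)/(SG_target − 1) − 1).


V_water = 24.4·((1.081 − 1)/(1.064 − 1) − 1)

6.4812 L


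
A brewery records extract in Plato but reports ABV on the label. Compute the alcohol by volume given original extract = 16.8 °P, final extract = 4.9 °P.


SG = 259/(259 − P);  ABV = (OG − FG)·131.25
OG = 259/(259 − 16.8) = 1.0694
FG = 259/(259 − 4.9) = 1.0193
ABV = (1.0694 − 1.0193)·131.25

6.5731 % ABV


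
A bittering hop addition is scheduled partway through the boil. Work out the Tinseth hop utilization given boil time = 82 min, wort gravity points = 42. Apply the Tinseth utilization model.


U = 1.65·0.000125^(GP/1000) · (1 − e^(−0.04·t))/4.15
bigness = 1.65·0.000125^(42/1000) = 1.1312
boil_factor = (1 − e^(−0.04·82))/4.15 = 0.2319
U = 1.1312 · 0.2319

0.2623


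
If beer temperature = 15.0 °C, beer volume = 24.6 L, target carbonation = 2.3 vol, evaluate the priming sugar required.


residual = 14.695·(0.01821 + 0.09011·e^(−0.04·T));  sugar = (target − residual)·4.0·V
residual = 14.695·(0.01821 + 0.09011·e^(−0.04·15.0)) = 0.9943
sugar = (2.3 − 0.9943)·4.0·24.6

128.4795 g


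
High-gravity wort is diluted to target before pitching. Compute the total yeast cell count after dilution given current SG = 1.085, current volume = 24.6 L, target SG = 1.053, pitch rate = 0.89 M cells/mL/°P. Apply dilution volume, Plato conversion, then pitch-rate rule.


V_w = V·((SG_c−1)/(SG_t−1)−1);  °P = 259 − 259/SG_t;  cells = rate·(V+V_w)·°P
V_w = 24.6·((1.085−1)/(1.053−1)−1) = 14.8528
V_final = 24.6 + 14.8528 = 39.4528
°P = 259 − 259/1.053 = 13.0361
cells = 0.89·39.4528·13.0361

457.7364 billion cells
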